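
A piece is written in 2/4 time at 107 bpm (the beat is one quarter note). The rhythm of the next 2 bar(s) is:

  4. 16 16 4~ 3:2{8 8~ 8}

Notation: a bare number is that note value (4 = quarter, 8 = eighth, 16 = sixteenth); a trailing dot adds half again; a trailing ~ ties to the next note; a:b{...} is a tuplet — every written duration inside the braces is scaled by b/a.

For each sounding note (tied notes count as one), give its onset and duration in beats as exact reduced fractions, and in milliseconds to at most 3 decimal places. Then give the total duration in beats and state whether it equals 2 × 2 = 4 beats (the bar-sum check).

1) 0.0ms=0b +841.121ms=3/2b
2) 841.121ms=3/2b +140.187ms=1/4b
3) 981.308ms=7/4b +140.187ms=1/4b
4) 1121.495ms=2b +747.664ms=4/3b
5) 1869.159ms=10/3b +373.832ms=2/3b
Σ=4b of 4 (107bpm 2/4) — PASS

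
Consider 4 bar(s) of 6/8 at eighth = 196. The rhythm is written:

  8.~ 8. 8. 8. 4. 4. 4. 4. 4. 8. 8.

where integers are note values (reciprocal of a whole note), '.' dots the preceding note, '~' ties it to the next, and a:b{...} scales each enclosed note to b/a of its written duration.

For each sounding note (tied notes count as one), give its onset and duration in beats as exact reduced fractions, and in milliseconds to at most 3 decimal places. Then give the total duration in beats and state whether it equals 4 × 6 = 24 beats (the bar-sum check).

1) 0.0ms=0b +918.367ms=3b
2) 918.367ms=3b +459.184ms=3/2b
3) 1377.551ms=9/2b +459.184ms=3/2b
4) 1836.735ms=6b +918.367ms=3b
5) 2755.102ms=9b +918.367ms=3b
6) 3673.469ms=12b +918.367ms=3b
7) 4591.837ms=15b +918.367ms=3b
8) 5510.204ms=18b +918.367ms=3b
9) 6428.571ms=21b +459.184ms=3/2b
10) 6887.755ms=45/2b +459.184ms=3/2b
Σ=24b of 24 (196bpm 6/8) — PASS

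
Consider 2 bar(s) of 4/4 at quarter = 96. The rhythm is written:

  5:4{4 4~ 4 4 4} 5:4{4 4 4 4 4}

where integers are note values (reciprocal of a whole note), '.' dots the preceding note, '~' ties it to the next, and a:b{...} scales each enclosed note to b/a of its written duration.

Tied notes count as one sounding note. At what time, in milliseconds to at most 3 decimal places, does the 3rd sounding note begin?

note 3 onset = 12/5b = 1500.0ms

1. 0.0ms @ 0 + 500.0ms (4/5)
2. 500.0ms @ 4/5 + 1000.0ms (8/5)
3. 1500.0ms @ 12/5 + 500.0ms (4/5)
4. 2000.0ms @ 16/5 + 500.0ms (4/5)
5. 2500.0ms @ 4 + 500.0ms (4/5)
6. 3000.0ms @ 24/5 + 500.0ms (4/5)
7. 3500.0ms @ 28/5 + 500.0ms (4/5)
8. 4000.0ms @ 32/5 + 500.0ms (4/5)
9. 4500.0ms @ 36/5 + 500.0ms (4/5)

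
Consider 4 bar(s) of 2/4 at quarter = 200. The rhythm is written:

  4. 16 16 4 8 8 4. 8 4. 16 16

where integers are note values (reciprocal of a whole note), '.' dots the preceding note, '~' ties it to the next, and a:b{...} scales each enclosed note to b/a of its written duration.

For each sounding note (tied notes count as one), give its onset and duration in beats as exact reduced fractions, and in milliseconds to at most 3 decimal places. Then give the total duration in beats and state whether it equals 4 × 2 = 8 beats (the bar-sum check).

1) 0.0ms=0b +450.0ms=3/2b
2) 450.0ms=3/2b +75.0ms=1/4b
3) 525.0ms=7/4b +75.0ms=1/4b
4) 600.0ms=2b +300.0ms=1b
5) 900.0ms=3b +150.0ms=1/2b
6) 1050.0ms=7/2b +150.0ms=1/2b
7) 1200.0ms=4b +450.0ms=3/2b
8) 1650.0ms=11/2b +150.0ms=1/2b
9) 1800.0ms=6b +450.0ms=3/2b
10) 2250.0ms=15/2b +75.0ms=1/4b
11) 2325.0ms=31/4b +75.0ms=1/4b
Σ=8b of 8 (200bpm 2/4) — PASS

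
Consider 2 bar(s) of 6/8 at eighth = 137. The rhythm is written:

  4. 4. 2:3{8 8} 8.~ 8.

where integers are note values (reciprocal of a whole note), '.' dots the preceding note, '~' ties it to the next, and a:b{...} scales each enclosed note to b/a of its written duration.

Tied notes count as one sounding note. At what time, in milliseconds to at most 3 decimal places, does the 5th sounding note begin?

1. 0.0ms @ 0 + 1313.869ms (3)
2. 1313.869ms @ 3 + 1313.869ms (3)
3. 2627.737ms @ 6 + 656.934ms (3/2)
4. 3284.672ms @ 15/2 + 656.934ms (3/2)
5. 3941.606ms @ 9 + 1313.869ms (3)

note 5 onset = 9b = 3941.606ms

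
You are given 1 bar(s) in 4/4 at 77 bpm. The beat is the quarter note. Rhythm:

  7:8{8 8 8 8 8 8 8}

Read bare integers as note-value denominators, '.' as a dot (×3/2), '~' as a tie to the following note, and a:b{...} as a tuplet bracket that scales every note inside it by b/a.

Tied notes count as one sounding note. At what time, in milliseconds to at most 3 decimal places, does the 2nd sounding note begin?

1. 0.0ms @ 0 + 445.269ms (4/7)
2. 445.269ms @ 4/7 + 445.269ms (4/7)
3. 890.538ms @ 8/7 + 445.269ms (4/7)
4. 1335.807ms @ 12/7 + 445.269ms (4/7)
5. 1781.076ms @ 16/7 + 445.269ms (4/7)
6. 2226.345ms @ 20/7 + 445.269ms (4/7)
7. 2671.614ms @ 24/7 + 445.269ms (4/7)

note 2 onset = 4/7b = 445.269ms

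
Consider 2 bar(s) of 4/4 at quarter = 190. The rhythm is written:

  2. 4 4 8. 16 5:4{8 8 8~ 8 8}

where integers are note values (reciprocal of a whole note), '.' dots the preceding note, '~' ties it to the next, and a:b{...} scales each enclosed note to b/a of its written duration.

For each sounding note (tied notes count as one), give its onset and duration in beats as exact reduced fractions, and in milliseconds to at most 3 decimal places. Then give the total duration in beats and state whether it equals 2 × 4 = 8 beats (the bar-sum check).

1) 0.0ms=0b +947.368ms=3b
2) 947.368ms=3b +315.789ms=1b
3) 1263.158ms=4b +315.789ms=1b
4) 1578.947ms=5b +236.842ms=3/4b
5) 1815.789ms=23/4b +78.947ms=1/4b
6) 1894.737ms=6b +126.316ms=2/5b
7) 2021.053ms=32/5b +126.316ms=2/5b
8) 2147.368ms=34/5b +252.632ms=4/5b
9) 2400.0ms=38/5b +126.316ms=2/5b
Σ=8b of 8 (190bpm 4/4) — PASS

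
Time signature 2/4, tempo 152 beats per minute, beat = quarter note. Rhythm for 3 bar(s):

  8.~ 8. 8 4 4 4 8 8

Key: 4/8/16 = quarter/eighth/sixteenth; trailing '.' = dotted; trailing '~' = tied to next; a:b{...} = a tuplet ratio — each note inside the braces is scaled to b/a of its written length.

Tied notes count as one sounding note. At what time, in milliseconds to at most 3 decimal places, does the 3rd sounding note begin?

note 3 onset = 2b = 789.474ms

1. 0.0ms @ 0 + 592.105ms (3/2)
2. 592.105ms @ 3/2 + 197.368ms (1/2)
3. 789.474ms @ 2 + 394.737ms (1)
4. 1184.211ms @ 3 + 394.737ms (1)
5. 1578.947ms @ 4 + 394.737ms (1)
6. 1973.684ms @ 5 + 197.368ms (1/2)
7. 2171.053ms @ 11/2 + 197.368ms (1/2)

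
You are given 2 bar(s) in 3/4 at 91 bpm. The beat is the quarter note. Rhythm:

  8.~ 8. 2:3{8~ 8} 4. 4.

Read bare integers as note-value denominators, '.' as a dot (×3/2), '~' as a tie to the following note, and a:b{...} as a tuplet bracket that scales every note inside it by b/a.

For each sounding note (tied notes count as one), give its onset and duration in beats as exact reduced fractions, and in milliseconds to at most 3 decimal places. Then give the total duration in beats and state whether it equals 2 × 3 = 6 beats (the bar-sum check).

1) 0.0ms=0b +989.011ms=3/2b
2) 989.011ms=3/2b +989.011ms=3/2b
3) 1978.022ms=3b +989.011ms=3/2b
4) 2967.033ms=9/2b +989.011ms=3/2b
Σ=6b of 6 (91bpm 3/4) — PASS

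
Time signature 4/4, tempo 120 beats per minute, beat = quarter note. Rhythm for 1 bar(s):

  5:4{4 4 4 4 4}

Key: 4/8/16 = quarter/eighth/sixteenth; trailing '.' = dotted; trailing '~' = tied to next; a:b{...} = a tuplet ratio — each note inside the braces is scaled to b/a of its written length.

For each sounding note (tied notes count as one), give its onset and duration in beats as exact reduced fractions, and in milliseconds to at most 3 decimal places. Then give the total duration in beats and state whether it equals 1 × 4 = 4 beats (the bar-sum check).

1) 0.0ms=0b +400.0ms=4/5b
2) 400.0ms=4/5b +400.0ms=4/5b
3) 800.0ms=8/5b +400.0ms=4/5b
4) 1200.0ms=12/5b +400.0ms=4/5b
5) 1600.0ms=16/5b +400.0ms=4/5b
Σ=4b of 4 (120bpm 4/4) — PASS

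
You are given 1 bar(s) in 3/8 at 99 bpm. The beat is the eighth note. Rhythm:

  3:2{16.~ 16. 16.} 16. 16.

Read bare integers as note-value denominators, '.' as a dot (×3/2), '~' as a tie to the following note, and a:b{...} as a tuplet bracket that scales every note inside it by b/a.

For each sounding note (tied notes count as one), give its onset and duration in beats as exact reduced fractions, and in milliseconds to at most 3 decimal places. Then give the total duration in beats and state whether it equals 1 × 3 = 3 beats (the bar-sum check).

1) 0.0ms=0b +606.061ms=1b
2) 606.061ms=1b +303.03ms=1/2b
3) 909.091ms=3/2b +454.545ms=3/4b
4) 1363.636ms=9/4b +454.545ms=3/4b
Σ=3b of 3 (99bpm 3/8) — PASS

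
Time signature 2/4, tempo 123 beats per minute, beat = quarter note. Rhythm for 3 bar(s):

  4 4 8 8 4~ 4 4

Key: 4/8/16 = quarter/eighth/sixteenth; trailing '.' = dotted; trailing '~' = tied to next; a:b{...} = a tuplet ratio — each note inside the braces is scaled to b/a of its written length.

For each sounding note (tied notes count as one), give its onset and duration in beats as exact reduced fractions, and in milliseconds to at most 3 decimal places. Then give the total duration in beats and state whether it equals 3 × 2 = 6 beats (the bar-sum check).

1) 0.0ms=0b +487.805ms=1b
2) 487.805ms=1b +487.805ms=1b
3) 975.61ms=2b +243.902ms=1/2b
4) 1219.512ms=5/2b +243.902ms=1/2b
5) 1463.415ms=3b +975.61ms=2b
6) 2439.024ms=5b +487.805ms=1b
Σ=6b of 6 (123bpm 2/4) — PASS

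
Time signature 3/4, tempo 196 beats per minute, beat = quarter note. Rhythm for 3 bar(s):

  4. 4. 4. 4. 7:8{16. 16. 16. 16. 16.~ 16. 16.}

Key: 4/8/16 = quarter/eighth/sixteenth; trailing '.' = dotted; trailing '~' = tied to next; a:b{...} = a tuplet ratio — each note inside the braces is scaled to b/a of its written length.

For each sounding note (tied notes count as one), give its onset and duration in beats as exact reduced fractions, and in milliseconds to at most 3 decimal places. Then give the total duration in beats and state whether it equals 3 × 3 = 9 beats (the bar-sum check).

1) 0.0ms=0b +459.184ms=3/2b
2) 459.184ms=3/2b +459.184ms=3/2b
3) 918.367ms=3b +459.184ms=3/2b
4) 1377.551ms=9/2b +459.184ms=3/2b
5) 1836.735ms=6b +131.195ms=3/7b
6) 1967.93ms=45/7b +131.195ms=3/7b
7) 2099.125ms=48/7b +131.195ms=3/7b
8) 2230.321ms=51/7b +131.195ms=3/7b
9) 2361.516ms=54/7b +262.391ms=6/7b
10) 2623.907ms=60/7b +131.195ms=3/7b
Σ=9b of 9 (196bpm 3/4) — PASS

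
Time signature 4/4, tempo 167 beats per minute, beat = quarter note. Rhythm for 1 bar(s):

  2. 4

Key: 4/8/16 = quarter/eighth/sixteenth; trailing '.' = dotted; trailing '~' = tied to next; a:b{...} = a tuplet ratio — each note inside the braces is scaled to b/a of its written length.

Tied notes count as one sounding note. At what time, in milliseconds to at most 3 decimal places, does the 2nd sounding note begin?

note 2 onset = 3b = 1077.844ms

1. 0.0ms @ 0 + 1077.844ms (3)
2. 1077.844ms @ 3 + 359.281ms (1)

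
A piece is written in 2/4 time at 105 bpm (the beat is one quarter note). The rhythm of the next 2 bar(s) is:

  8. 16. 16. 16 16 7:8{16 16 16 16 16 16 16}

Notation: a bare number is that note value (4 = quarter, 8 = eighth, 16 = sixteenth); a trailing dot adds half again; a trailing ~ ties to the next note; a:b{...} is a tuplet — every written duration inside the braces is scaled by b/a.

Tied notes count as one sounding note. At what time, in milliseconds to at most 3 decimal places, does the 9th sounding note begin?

1. 0.0ms @ 0 + 428.571ms (3/4)
2. 428.571ms @ 3/4 + 214.286ms (3/8)
3. 642.857ms @ 9/8 + 214.286ms (3/8)
4. 857.143ms @ 3/2 + 142.857ms (1/4)
5. 1000.0ms @ 7/4 + 142.857ms (1/4)
6. 1142.857ms @ 2 + 163.265ms (2/7)
7. 1306.122ms @ 16/7 + 163.265ms (2/7)
8. 1469.388ms @ 18/7 + 163.265ms (2/7)
9. 1632.653ms @ 20/7 + 163.265ms (2/7)
10. 1795.918ms @ 22/7 + 163.265ms (2/7)
11. 1959.184ms @ 24/7 + 163.265ms (2/7)
12. 2122.449ms @ 26/7 + 163.265ms (2/7)

note 9 onset = 20/7b = 1632.653ms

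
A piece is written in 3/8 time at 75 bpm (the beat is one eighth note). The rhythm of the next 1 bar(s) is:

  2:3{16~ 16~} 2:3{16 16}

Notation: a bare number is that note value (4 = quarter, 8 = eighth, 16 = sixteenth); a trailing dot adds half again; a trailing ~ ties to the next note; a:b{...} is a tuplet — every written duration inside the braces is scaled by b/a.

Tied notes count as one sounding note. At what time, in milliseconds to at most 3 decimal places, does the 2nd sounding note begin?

note 2 onset = 9/4b = 1800.0ms

1. 0.0ms @ 0 + 1800.0ms (9/4)
2. 1800.0ms @ 9/4 + 600.0ms (3/4)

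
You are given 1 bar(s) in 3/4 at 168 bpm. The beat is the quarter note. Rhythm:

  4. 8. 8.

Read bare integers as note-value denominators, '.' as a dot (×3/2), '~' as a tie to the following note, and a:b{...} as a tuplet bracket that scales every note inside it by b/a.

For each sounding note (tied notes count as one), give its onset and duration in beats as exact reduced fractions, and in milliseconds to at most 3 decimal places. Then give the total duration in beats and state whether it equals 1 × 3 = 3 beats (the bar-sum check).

1) 0.0ms=0b +535.714ms=3/2b
2) 535.714ms=3/2b +267.857ms=3/4b
3) 803.571ms=9/4b +267.857ms=3/4b
Σ=3b of 3 (168bpm 3/4) — PASS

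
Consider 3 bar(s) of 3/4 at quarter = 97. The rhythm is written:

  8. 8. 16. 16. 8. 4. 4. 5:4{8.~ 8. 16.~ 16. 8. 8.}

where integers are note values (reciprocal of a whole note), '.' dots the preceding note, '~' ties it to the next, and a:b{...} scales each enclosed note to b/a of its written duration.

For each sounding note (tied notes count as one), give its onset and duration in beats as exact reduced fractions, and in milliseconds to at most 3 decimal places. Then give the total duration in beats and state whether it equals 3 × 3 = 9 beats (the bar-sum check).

1) 0.0ms=0b +463.918ms=3/4b
2) 463.918ms=3/4b +463.918ms=3/4b
3) 927.835ms=3/2b +231.959ms=3/8b
4) 1159.794ms=15/8b +231.959ms=3/8b
5) 1391.753ms=9/4b +463.918ms=3/4b
6) 1855.67ms=3b +927.835ms=3/2b
7) 2783.505ms=9/2b +927.835ms=3/2b
8) 3711.34ms=6b +742.268ms=6/5b
9) 4453.608ms=36/5b +371.134ms=3/5b
10) 4824.742ms=39/5b +371.134ms=3/5b
11) 5195.876ms=42/5b +371.134ms=3/5b
Σ=9b of 9 (97bpm 3/4) — PASS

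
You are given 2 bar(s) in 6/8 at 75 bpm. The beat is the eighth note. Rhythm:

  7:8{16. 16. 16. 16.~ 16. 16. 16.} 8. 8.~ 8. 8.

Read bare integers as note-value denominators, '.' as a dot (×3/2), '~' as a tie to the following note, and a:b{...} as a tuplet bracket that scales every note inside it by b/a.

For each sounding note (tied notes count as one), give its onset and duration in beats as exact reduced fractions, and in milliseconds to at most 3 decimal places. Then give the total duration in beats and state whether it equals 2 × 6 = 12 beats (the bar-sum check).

1) 0.0ms=0b +685.714ms=6/7b
2) 685.714ms=6/7b +685.714ms=6/7b
3) 1371.429ms=12/7b +685.714ms=6/7b
4) 2057.143ms=18/7b +1371.429ms=12/7b
5) 3428.571ms=30/7b +685.714ms=6/7b
6) 4114.286ms=36/7b +685.714ms=6/7b
7) 4800.0ms=6b +1200.0ms=3/2b
8) 6000.0ms=15/2b +2400.0ms=3b
9) 8400.0ms=21/2b +1200.0ms=3/2b
Σ=12b of 12 (75bpm 6/8) — PASS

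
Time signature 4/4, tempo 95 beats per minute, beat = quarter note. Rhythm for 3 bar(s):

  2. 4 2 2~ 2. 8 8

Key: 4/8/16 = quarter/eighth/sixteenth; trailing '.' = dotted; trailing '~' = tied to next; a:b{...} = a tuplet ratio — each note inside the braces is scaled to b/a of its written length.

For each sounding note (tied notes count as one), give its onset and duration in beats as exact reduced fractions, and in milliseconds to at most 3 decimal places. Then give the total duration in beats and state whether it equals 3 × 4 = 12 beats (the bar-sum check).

1) 0.0ms=0b +1894.737ms=3b
2) 1894.737ms=3b +631.579ms=1b
3) 2526.316ms=4b +1263.158ms=2b
4) 3789.474ms=6b +3157.895ms=5b
5) 6947.368ms=11b +315.789ms=1/2b
6) 7263.158ms=23/2b +315.789ms=1/2b
Σ=12b of 12 (95bpm 4/4) — PASS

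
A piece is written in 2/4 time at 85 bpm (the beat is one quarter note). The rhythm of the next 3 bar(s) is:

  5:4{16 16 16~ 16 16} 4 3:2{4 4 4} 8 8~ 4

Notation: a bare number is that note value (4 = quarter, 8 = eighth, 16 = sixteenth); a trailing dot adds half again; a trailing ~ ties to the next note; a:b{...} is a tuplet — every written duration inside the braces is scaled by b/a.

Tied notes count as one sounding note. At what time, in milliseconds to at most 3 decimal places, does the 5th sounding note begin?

1. 0.0ms @ 0 + 141.176ms (1/5)
2. 141.176ms @ 1/5 + 141.176ms (1/5)
3. 282.353ms @ 2/5 + 282.353ms (2/5)
4. 564.706ms @ 4/5 + 141.176ms (1/5)
5. 705.882ms @ 1 + 705.882ms (1)
6. 1411.765ms @ 2 + 470.588ms (2/3)
7. 1882.353ms @ 8/3 + 470.588ms (2/3)
8. 2352.941ms @ 10/3 + 470.588ms (2/3)
9. 2823.529ms @ 4 + 352.941ms (1/2)
10. 3176.471ms @ 9/2 + 1058.824ms (3/2)

note 5 onset = 1b = 705.882ms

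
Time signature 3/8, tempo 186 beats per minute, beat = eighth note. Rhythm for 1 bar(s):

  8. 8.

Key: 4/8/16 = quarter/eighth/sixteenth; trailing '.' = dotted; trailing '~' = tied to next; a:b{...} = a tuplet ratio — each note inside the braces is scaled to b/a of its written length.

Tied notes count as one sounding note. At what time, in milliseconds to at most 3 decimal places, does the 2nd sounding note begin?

1. 0.0ms @ 0 + 483.871ms (3/2)
2. 483.871ms @ 3/2 + 483.871ms (3/2)

note 2 onset = 3/2b = 483.871ms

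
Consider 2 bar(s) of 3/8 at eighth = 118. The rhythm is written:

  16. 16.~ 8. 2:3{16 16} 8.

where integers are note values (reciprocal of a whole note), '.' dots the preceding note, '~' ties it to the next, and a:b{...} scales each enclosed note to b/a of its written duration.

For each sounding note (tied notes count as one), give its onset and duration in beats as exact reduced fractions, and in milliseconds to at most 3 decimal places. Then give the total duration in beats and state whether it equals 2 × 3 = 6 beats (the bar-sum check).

1) 0.0ms=0b +381.356ms=3/4b
2) 381.356ms=3/4b +1144.068ms=9/4b
3) 1525.424ms=3b +381.356ms=3/4b
4) 1906.78ms=15/4b +381.356ms=3/4b
5) 2288.136ms=9/2b +762.712ms=3/2b
Σ=6b of 6 (118bpm 3/8) — PASS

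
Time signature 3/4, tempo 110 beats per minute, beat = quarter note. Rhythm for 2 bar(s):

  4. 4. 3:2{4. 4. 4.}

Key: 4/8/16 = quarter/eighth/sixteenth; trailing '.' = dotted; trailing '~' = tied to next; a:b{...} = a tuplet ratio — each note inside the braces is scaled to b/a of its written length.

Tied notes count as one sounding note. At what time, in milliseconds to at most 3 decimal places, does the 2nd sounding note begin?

note 2 onset = 3/2b = 818.182ms

1. 0.0ms @ 0 + 818.182ms (3/2)
2. 818.182ms @ 3/2 + 818.182ms (3/2)
3. 1636.364ms @ 3 + 545.455ms (1)
4. 2181.818ms @ 4 + 545.455ms (1)
5. 2727.273ms @ 5 + 545.455ms (1)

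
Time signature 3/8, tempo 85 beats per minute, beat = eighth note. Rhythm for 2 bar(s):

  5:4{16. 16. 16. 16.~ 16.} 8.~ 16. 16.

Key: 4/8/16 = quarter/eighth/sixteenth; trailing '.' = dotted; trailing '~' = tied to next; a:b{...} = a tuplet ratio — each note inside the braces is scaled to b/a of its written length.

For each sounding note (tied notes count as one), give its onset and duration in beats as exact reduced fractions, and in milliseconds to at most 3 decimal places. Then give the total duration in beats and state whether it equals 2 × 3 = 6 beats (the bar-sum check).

1) 0.0ms=0b +423.529ms=3/5b
2) 423.529ms=3/5b +423.529ms=3/5b
3) 847.059ms=6/5b +423.529ms=3/5b
4) 1270.588ms=9/5b +847.059ms=6/5b
5) 2117.647ms=3b +1588.235ms=9/4b
6) 3705.882ms=21/4b +529.412ms=3/4b
Σ=6b of 6 (85bpm 3/8) — PASS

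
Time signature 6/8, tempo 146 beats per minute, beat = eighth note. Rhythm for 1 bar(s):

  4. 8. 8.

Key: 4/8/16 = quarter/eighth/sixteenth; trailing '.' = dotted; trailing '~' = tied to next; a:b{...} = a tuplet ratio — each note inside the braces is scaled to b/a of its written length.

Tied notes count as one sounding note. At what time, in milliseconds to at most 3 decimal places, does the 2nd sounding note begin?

1. 0.0ms @ 0 + 1232.877ms (3)
2. 1232.877ms @ 3 + 616.438ms (3/2)
3. 1849.315ms @ 9/2 + 616.438ms (3/2)

note 2 onset = 3b = 1232.877ms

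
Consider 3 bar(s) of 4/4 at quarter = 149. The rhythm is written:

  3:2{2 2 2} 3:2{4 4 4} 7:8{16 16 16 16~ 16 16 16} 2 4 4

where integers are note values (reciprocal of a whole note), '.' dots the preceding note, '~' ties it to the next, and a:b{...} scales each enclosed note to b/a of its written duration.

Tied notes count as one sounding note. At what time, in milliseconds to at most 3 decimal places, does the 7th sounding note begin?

1. 0.0ms @ 0 + 536.913ms (4/3)
2. 536.913ms @ 4/3 + 536.913ms (4/3)
3. 1073.826ms @ 8/3 + 536.913ms (4/3)
4. 1610.738ms @ 4 + 268.456ms (2/3)
5. 1879.195ms @ 14/3 + 268.456ms (2/3)
6. 2147.651ms @ 16/3 + 268.456ms (2/3)
7. 2416.107ms @ 6 + 115.053ms (2/7)
8. 2531.16ms @ 44/7 + 115.053ms (2/7)
9. 2646.213ms @ 46/7 + 115.053ms (2/7)
10. 2761.266ms @ 48/7 + 230.105ms (4/7)
11. 2991.371ms @ 52/7 + 115.053ms (2/7)
12. 3106.424ms @ 54/7 + 115.053ms (2/7)
13. 3221.477ms @ 8 + 805.369ms (2)
14. 4026.846ms @ 10 + 402.685ms (1)
15. 4429.53ms @ 11 + 402.685ms (1)

note 7 onset = 6b = 2416.107ms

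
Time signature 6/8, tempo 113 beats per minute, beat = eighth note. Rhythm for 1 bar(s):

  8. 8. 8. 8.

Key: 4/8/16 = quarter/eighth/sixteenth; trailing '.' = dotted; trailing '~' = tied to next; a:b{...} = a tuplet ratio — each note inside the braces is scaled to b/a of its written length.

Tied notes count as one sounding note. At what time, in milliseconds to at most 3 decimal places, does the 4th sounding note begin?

1. 0.0ms @ 0 + 796.46ms (3/2)
2. 796.46ms @ 3/2 + 796.46ms (3/2)
3. 1592.92ms @ 3 + 796.46ms (3/2)
4. 2389.381ms @ 9/2 + 796.46ms (3/2)

note 4 onset = 9/2b = 2389.381ms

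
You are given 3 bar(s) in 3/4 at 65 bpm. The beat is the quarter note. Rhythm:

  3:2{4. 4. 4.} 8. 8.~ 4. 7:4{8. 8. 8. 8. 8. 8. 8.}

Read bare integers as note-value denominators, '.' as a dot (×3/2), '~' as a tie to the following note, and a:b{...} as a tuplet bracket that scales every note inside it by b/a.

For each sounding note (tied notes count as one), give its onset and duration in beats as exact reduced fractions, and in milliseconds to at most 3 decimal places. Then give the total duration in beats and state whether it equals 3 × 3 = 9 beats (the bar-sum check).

1) 0.0ms=0b +923.077ms=1b
2) 923.077ms=1b +923.077ms=1b
3) 1846.154ms=2b +923.077ms=1b
4) 2769.231ms=3b +692.308ms=3/4b
5) 3461.538ms=15/4b +2076.923ms=9/4b
6) 5538.462ms=6b +395.604ms=3/7b
7) 5934.066ms=45/7b +395.604ms=3/7b
8) 6329.67ms=48/7b +395.604ms=3/7b
9) 6725.275ms=51/7b +395.604ms=3/7b
10) 7120.879ms=54/7b +395.604ms=3/7b
11) 7516.484ms=57/7b +395.604ms=3/7b
12) 7912.088ms=60/7b +395.604ms=3/7b
Σ=9b of 9 (65bpm 3/4) — PASS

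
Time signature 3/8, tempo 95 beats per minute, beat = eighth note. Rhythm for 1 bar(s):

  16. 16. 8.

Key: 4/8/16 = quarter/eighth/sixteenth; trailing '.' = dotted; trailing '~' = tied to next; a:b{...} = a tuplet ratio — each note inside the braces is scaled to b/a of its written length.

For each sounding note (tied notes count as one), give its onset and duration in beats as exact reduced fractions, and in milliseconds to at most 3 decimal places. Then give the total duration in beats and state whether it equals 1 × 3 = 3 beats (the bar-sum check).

1) 0.0ms=0b +473.684ms=3/4b
2) 473.684ms=3/4b +473.684ms=3/4b
3) 947.368ms=3/2b +947.368ms=3/2b
Σ=3b of 3 (95bpm 3/8) — PASS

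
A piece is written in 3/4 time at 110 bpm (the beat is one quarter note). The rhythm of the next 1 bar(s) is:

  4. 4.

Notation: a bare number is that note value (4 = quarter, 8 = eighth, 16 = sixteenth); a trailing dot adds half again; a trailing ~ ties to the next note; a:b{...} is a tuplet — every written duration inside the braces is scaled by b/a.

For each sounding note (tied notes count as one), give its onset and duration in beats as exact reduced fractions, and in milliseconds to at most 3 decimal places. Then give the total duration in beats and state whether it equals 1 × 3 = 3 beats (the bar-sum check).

1) 0.0ms=0b +818.182ms=3/2b
2) 818.182ms=3/2b +818.182ms=3/2b
Σ=3b of 3 (110bpm 3/4) — PASS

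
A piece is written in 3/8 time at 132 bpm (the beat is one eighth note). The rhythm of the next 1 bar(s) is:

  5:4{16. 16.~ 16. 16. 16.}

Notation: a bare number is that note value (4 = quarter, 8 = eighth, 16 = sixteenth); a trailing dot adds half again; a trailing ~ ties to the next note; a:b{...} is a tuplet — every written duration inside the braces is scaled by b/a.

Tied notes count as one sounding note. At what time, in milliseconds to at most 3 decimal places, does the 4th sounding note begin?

1. 0.0ms @ 0 + 272.727ms (3/5)
2. 272.727ms @ 3/5 + 545.455ms (6/5)
3. 818.182ms @ 9/5 + 272.727ms (3/5)
4. 1090.909ms @ 12/5 + 272.727ms (3/5)

note 4 onset = 12/5b = 1090.909ms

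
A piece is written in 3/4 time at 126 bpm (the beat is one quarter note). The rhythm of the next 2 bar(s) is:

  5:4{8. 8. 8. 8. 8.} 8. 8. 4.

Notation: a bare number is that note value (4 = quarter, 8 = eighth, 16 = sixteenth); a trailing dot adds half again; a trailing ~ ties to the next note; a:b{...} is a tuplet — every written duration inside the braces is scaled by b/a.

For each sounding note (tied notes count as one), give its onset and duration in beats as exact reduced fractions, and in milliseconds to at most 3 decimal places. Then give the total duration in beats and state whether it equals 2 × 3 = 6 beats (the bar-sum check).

1) 0.0ms=0b +285.714ms=3/5b
2) 285.714ms=3/5b +285.714ms=3/5b
3) 571.429ms=6/5b +285.714ms=3/5b
4) 857.143ms=9/5b +285.714ms=3/5b
5) 1142.857ms=12/5b +285.714ms=3/5b
6) 1428.571ms=3b +357.143ms=3/4b
7) 1785.714ms=15/4b +357.143ms=3/4b
8) 2142.857ms=9/2b +714.286ms=3/2b
Σ=6b of 6 (126bpm 3/4) — PASS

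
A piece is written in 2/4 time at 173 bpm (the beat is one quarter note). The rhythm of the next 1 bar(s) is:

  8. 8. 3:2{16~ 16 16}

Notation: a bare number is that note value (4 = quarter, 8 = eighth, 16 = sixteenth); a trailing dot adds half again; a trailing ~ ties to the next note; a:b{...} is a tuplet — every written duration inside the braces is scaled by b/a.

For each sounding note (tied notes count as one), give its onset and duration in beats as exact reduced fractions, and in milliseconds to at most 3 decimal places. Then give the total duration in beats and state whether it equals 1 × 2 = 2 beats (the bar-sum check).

1) 0.0ms=0b +260.116ms=3/4b
2) 260.116ms=3/4b +260.116ms=3/4b
3) 520.231ms=3/2b +115.607ms=1/3b
4) 635.838ms=11/6b +57.803ms=1/6b
Σ=2b of 2 (173bpm 2/4) — PASS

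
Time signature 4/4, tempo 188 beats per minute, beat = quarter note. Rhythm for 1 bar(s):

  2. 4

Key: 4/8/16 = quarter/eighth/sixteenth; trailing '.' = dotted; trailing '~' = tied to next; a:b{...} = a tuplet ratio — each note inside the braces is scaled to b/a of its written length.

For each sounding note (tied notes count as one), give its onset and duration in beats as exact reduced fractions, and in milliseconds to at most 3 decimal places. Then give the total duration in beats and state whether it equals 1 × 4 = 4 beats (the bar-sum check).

1) 0.0ms=0b +957.447ms=3b
2) 957.447ms=3b +319.149ms=1b
Σ=4b of 4 (188bpm 4/4) — PASS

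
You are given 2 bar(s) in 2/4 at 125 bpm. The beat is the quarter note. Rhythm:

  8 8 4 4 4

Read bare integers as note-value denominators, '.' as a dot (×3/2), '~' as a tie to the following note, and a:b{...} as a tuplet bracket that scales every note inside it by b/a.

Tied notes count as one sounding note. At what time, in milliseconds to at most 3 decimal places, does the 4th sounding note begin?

1. 0.0ms @ 0 + 240.0ms (1/2)
2. 240.0ms @ 1/2 + 240.0ms (1/2)
3. 480.0ms @ 1 + 480.0ms (1)
4. 960.0ms @ 2 + 480.0ms (1)
5. 1440.0ms @ 3 + 480.0ms (1)

note 4 onset = 2b = 960.0ms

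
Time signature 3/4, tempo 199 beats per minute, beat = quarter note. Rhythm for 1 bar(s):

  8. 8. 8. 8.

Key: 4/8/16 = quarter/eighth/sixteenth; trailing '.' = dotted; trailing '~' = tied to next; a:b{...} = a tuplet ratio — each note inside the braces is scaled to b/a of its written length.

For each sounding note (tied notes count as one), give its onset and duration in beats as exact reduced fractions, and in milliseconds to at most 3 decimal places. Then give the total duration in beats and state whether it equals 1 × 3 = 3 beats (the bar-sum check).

1) 0.0ms=0b +226.131ms=3/4b
2) 226.131ms=3/4b +226.131ms=3/4b
3) 452.261ms=3/2b +226.131ms=3/4b
4) 678.392ms=9/4b +226.131ms=3/4b
Σ=3b of 3 (199bpm 3/4) — PASS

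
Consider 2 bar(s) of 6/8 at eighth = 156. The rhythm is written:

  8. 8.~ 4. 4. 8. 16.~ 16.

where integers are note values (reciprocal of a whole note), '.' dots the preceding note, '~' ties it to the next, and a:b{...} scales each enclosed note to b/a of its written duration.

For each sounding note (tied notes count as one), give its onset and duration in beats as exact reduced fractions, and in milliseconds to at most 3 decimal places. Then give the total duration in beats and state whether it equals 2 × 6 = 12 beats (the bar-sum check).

1) 0.0ms=0b +576.923ms=3/2b
2) 576.923ms=3/2b +1730.769ms=9/2b
3) 2307.692ms=6b +1153.846ms=3b
4) 3461.538ms=9b +576.923ms=3/2b
5) 4038.462ms=21/2b +576.923ms=3/2b
Σ=12b of 12 (156bpm 6/8) — PASS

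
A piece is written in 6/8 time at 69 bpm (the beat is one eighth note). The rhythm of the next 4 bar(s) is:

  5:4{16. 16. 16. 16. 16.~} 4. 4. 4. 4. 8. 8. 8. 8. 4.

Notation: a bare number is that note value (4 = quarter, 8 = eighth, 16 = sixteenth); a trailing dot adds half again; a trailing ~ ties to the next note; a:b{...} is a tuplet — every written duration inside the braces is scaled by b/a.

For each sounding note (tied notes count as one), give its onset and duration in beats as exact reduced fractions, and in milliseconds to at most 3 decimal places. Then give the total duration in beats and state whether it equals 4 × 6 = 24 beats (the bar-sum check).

1) 0.0ms=0b +521.739ms=3/5b
2) 521.739ms=3/5b +521.739ms=3/5b
3) 1043.478ms=6/5b +521.739ms=3/5b
4) 1565.217ms=9/5b +521.739ms=3/5b
5) 2086.957ms=12/5b +3130.435ms=18/5b
6) 5217.391ms=6b +2608.696ms=3b
7) 7826.087ms=9b +2608.696ms=3b
8) 10434.783ms=12b +2608.696ms=3b
9) 13043.478ms=15b +1304.348ms=3/2b
10) 14347.826ms=33/2b +1304.348ms=3/2b
11) 15652.174ms=18b +1304.348ms=3/2b
12) 16956.522ms=39/2b +1304.348ms=3/2b
13) 18260.87ms=21b +2608.696ms=3b
Σ=24b of 24 (69bpm 6/8) — PASS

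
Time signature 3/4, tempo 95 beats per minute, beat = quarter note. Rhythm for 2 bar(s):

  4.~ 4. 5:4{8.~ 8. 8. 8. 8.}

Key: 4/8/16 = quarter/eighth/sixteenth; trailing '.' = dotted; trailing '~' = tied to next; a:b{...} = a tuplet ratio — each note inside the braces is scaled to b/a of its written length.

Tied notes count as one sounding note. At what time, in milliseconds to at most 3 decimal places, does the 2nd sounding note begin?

note 2 onset = 3b = 1894.737ms

1. 0.0ms @ 0 + 1894.737ms (3)
2. 1894.737ms @ 3 + 757.895ms (6/5)
3. 2652.632ms @ 21/5 + 378.947ms (3/5)
4. 3031.579ms @ 24/5 + 378.947ms (3/5)
5. 3410.526ms @ 27/5 + 378.947ms (3/5)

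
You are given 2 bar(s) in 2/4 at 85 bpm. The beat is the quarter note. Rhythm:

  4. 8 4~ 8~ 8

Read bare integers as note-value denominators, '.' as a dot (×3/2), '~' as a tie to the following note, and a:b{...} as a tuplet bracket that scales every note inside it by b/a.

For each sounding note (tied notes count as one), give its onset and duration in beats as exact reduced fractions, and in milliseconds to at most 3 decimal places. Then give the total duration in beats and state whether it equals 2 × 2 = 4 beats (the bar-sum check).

1) 0.0ms=0b +1058.824ms=3/2b
2) 1058.824ms=3/2b +352.941ms=1/2b
3) 1411.765ms=2b +1411.765ms=2b
Σ=4b of 4 (85bpm 2/4) — PASS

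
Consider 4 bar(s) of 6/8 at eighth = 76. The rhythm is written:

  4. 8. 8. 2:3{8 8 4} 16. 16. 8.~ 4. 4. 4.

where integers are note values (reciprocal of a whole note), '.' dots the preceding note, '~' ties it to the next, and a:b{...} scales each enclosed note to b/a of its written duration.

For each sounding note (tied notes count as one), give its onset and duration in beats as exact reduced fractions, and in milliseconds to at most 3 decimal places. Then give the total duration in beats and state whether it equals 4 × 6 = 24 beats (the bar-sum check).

1) 0.0ms=0b +2368.421ms=3b
2) 2368.421ms=3b +1184.211ms=3/2b
3) 3552.632ms=9/2b +1184.211ms=3/2b
4) 4736.842ms=6b +1184.211ms=3/2b
5) 5921.053ms=15/2b +1184.211ms=3/2b
6) 7105.263ms=9b +2368.421ms=3b
7) 9473.684ms=12b +592.105ms=3/4b
8) 10065.789ms=51/4b +592.105ms=3/4b
9) 10657.895ms=27/2b +3552.632ms=9/2b
10) 14210.526ms=18b +2368.421ms=3b
11) 16578.947ms=21b +2368.421ms=3b
Σ=24b of 24 (76bpm 6/8) — PASS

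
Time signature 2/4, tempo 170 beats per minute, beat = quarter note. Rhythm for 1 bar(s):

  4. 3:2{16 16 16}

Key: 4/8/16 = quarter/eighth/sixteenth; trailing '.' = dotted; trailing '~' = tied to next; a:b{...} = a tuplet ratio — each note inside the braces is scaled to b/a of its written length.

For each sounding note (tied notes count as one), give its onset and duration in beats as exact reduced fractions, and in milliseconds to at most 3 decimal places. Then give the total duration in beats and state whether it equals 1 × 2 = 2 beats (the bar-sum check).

1) 0.0ms=0b +529.412ms=3/2b
2) 529.412ms=3/2b +58.824ms=1/6b
3) 588.235ms=5/3b +58.824ms=1/6b
4) 647.059ms=11/6b +58.824ms=1/6b
Σ=2b of 2 (170bpm 2/4) — PASS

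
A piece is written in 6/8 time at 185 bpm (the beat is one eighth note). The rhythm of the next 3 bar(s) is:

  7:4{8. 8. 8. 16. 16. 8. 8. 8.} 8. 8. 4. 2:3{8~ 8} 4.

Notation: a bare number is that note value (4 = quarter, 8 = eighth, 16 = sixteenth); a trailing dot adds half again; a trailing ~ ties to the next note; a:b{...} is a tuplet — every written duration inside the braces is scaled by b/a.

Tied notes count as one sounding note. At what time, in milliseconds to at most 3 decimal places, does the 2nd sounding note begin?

1. 0.0ms @ 0 + 277.992ms (6/7)
2. 277.992ms @ 6/7 + 277.992ms (6/7)
3. 555.985ms @ 12/7 + 277.992ms (6/7)
4. 833.977ms @ 18/7 + 138.996ms (3/7)
5. 972.973ms @ 3 + 138.996ms (3/7)
6. 1111.969ms @ 24/7 + 277.992ms (6/7)
7. 1389.961ms @ 30/7 + 277.992ms (6/7)
8. 1667.954ms @ 36/7 + 277.992ms (6/7)
9. 1945.946ms @ 6 + 486.486ms (3/2)
10. 2432.432ms @ 15/2 + 486.486ms (3/2)
11. 2918.919ms @ 9 + 972.973ms (3)
12. 3891.892ms @ 12 + 972.973ms (3)
13. 4864.865ms @ 15 + 972.973ms (3)

note 2 onset = 6/7b = 277.992ms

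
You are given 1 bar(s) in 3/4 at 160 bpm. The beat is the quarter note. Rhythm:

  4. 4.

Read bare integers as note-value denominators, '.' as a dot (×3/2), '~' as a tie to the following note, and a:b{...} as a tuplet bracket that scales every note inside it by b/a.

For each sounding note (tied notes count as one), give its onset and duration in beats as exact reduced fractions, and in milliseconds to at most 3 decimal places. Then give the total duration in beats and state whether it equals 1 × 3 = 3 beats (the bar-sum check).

1) 0.0ms=0b +562.5ms=3/2b
2) 562.5ms=3/2b +562.5ms=3/2b
Σ=3b of 3 (160bpm 3/4) — PASS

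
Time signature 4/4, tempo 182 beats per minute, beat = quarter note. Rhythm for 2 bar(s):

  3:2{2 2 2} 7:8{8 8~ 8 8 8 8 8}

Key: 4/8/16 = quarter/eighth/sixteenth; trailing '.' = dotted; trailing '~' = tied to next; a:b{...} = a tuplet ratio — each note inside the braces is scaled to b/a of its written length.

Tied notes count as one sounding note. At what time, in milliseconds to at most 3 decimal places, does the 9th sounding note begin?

note 9 onset = 52/7b = 2448.98ms

1. 0.0ms @ 0 + 439.56ms (4/3)
2. 439.56ms @ 4/3 + 439.56ms (4/3)
3. 879.121ms @ 8/3 + 439.56ms (4/3)
4. 1318.681ms @ 4 + 188.383ms (4/7)
5. 1507.064ms @ 32/7 + 376.766ms (8/7)
6. 1883.83ms @ 40/7 + 188.383ms (4/7)
7. 2072.214ms @ 44/7 + 188.383ms (4/7)
8. 2260.597ms @ 48/7 + 188.383ms (4/7)
9. 2448.98ms @ 52/7 + 188.383ms (4/7)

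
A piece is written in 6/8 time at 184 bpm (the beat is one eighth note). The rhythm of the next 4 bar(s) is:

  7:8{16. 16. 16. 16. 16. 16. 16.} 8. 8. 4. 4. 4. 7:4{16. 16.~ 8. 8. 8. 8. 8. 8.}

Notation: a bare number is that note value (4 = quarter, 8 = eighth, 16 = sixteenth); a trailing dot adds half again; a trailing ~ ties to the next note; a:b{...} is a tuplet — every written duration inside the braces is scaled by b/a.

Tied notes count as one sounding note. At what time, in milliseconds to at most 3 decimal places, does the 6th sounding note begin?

note 6 onset = 30/7b = 1397.516ms

1. 0.0ms @ 0 + 279.503ms (6/7)
2. 279.503ms @ 6/7 + 279.503ms (6/7)
3. 559.006ms @ 12/7 + 279.503ms (6/7)
4. 838.509ms @ 18/7 + 279.503ms (6/7)
5. 1118.012ms @ 24/7 + 279.503ms (6/7)
6. 1397.516ms @ 30/7 + 279.503ms (6/7)
7. 1677.019ms @ 36/7 + 279.503ms (6/7)
8. 1956.522ms @ 6 + 489.13ms (3/2)
9. 2445.652ms @ 15/2 + 489.13ms (3/2)
10. 2934.783ms @ 9 + 978.261ms (3)
11. 3913.043ms @ 12 + 978.261ms (3)
12. 4891.304ms @ 15 + 978.261ms (3)
13. 5869.565ms @ 18 + 139.752ms (3/7)
14. 6009.317ms @ 129/7 + 419.255ms (9/7)
15. 6428.571ms @ 138/7 + 279.503ms (6/7)
16. 6708.075ms @ 144/7 + 279.503ms (6/7)
17. 6987.578ms @ 150/7 + 279.503ms (6/7)
18. 7267.081ms @ 156/7 + 279.503ms (6/7)
19. 7546.584ms @ 162/7 + 279.503ms (6/7)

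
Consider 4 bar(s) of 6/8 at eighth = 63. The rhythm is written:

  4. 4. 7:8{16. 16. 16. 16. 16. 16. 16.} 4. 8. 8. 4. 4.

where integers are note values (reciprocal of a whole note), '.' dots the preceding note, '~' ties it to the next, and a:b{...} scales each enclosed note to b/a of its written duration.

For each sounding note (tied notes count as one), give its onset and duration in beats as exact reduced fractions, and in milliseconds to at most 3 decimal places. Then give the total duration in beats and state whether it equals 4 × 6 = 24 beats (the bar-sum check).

1) 0.0ms=0b +2857.143ms=3b
2) 2857.143ms=3b +2857.143ms=3b
3) 5714.286ms=6b +816.327ms=6/7b
4) 6530.612ms=48/7b +816.327ms=6/7b
5) 7346.939ms=54/7b +816.327ms=6/7b
6) 8163.265ms=60/7b +816.327ms=6/7b
7) 8979.592ms=66/7b +816.327ms=6/7b
8) 9795.918ms=72/7b +816.327ms=6/7b
9) 10612.245ms=78/7b +816.327ms=6/7b
10) 11428.571ms=12b +2857.143ms=3b
11) 14285.714ms=15b +1428.571ms=3/2b
12) 15714.286ms=33/2b +1428.571ms=3/2b
13) 17142.857ms=18b +2857.143ms=3b
14) 20000.0ms=21b +2857.143ms=3b
Σ=24b of 24 (63bpm 6/8) — PASS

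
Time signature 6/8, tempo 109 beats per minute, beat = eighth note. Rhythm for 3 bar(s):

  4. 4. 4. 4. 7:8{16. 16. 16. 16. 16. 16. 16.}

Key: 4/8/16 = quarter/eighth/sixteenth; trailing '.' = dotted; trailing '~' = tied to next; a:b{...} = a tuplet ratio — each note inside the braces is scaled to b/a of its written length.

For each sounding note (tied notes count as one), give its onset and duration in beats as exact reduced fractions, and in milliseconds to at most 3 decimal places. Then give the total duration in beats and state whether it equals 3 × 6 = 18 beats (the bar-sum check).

1) 0.0ms=0b +1651.376ms=3b
2) 1651.376ms=3b +1651.376ms=3b
3) 3302.752ms=6b +1651.376ms=3b
4) 4954.128ms=9b +1651.376ms=3b
5) 6605.505ms=12b +471.822ms=6/7b
6) 7077.326ms=90/7b +471.822ms=6/7b
7) 7549.148ms=96/7b +471.822ms=6/7b
8) 8020.97ms=102/7b +471.822ms=6/7b
9) 8492.792ms=108/7b +471.822ms=6/7b
10) 8964.613ms=114/7b +471.822ms=6/7b
11) 9436.435ms=120/7b +471.822ms=6/7b
Σ=18b of 18 (109bpm 6/8) — PASS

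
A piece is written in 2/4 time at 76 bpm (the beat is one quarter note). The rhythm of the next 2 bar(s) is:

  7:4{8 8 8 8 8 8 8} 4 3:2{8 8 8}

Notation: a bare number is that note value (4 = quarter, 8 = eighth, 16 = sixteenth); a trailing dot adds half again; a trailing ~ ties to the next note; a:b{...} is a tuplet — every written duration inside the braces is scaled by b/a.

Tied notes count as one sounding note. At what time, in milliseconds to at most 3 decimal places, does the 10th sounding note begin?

note 10 onset = 10/3b = 2631.579ms

1. 0.0ms @ 0 + 225.564ms (2/7)
2. 225.564ms @ 2/7 + 225.564ms (2/7)
3. 451.128ms @ 4/7 + 225.564ms (2/7)
4. 676.692ms @ 6/7 + 225.564ms (2/7)
5. 902.256ms @ 8/7 + 225.564ms (2/7)
6. 1127.82ms @ 10/7 + 225.564ms (2/7)
7. 1353.383ms @ 12/7 + 225.564ms (2/7)
8. 1578.947ms @ 2 + 789.474ms (1)
9. 2368.421ms @ 3 + 263.158ms (1/3)
10. 2631.579ms @ 10/3 + 263.158ms (1/3)
11. 2894.737ms @ 11/3 + 263.158ms (1/3)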